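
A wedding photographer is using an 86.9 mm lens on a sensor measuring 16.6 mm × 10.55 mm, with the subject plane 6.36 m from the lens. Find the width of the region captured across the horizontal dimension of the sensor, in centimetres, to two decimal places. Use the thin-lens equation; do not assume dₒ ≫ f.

dₒ: 6.36 m = 6360 mm.
Similar triangles through the lens centre give W/dₒ = w/dᵢ; with 1/f = 1/dₒ + 1/dᵢ this gives W = w·(dₒ − f)/f.
W = 16.6 mm × (6360 − 86.9) / 86.9 = 16.6 × 72.1876 ≈ 1198.314 mm = 119.831 cm.

119.83 cm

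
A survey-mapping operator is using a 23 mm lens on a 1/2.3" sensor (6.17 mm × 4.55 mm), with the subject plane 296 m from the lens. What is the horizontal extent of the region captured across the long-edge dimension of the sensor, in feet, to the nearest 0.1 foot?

260.5 ft

dₒ: 296 m = 296000 mm.
Similar triangles through the lens centre give W/dₒ = w/dᵢ; with 1/f = 1/dₒ + 1/dᵢ this gives W = w·(dₒ − f)/f.
W = 6.17 mm × (296000 − 23) / 23 = 6.17 × 12868.5652 ≈ 79399.047 mm = 79399.047/304.8 ft = 260.496 ft.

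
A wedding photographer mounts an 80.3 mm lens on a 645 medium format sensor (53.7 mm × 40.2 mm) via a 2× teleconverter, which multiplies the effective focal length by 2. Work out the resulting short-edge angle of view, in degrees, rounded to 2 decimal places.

14.27°

Effective focal length f = 80.3 × 2 = 160.6 mm.
α = 2·arctan(40.2 / (2 × 160.6)) = 2·arctan(0.12516) ≈ 14.2676°.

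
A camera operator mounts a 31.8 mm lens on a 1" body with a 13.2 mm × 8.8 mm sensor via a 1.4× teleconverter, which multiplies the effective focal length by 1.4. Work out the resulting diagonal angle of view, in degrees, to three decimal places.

20.205°

Effective focal length f = 31.8 × 1.4 = 44.52 mm.
Sensor diagonal = √(13.2² + 8.8²) = √251.6800 ≈ 15.8644 mm.
α = 2·arctan(15.864 / (2 × 44.52)) = 2·arctan(0.17817) ≈ 20.2050°.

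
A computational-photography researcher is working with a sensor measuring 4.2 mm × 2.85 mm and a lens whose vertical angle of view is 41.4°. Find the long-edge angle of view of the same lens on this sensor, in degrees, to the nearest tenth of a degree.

From the vertical AOV: f = 2.85 / (2·tan(20.7°)) = 2.85 / 0.75574 ≈ 3.7712 mm.
Long-edge AOV = 2·arctan(4.2 / (2 × 3.7712)) = 2·arctan(0.55686) ≈ 58.2233°.

58.2°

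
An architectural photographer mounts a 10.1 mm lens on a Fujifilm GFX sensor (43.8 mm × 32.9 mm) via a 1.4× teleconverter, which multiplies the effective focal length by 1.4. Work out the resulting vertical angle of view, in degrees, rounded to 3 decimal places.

Effective focal length f = 10.1 × 1.4 = 14.14 mm.
α = 2·arctan(32.9 / (2 × 14.14)) = 2·arctan(1.16337) ≈ 98.6370°.

98.637°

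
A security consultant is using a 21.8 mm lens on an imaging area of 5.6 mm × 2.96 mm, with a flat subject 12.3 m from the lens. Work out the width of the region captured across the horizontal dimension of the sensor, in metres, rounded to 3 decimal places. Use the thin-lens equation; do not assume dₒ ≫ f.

3.154 m

dₒ: 12.3 m = 12300 mm.
Similar triangles through the lens centre give W/dₒ = w/dᵢ; with 1/f = 1/dₒ + 1/dᵢ this gives W = w·(dₒ − f)/f.
W = 5.6 mm × (12300 − 21.8) / 21.8 = 5.6 × 563.2202 ≈ 3154.033 mm = 3.15403 m.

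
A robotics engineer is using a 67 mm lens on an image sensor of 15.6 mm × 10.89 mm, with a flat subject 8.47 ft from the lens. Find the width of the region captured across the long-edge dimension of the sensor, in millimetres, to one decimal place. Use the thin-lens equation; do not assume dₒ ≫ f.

dₒ: 8.47 ft × 304.8 mm/ft = 2581.66 mm.
Similar triangles through the lens centre give W/dₒ = w/dᵢ; with 1/f = 1/dₒ + 1/dᵢ this gives W = w·(dₒ − f)/f.
W = 15.6 mm × (2581.66 − 67) / 67 = 15.6 × 37.5322 ≈ 585.502 mm.

585.5 mm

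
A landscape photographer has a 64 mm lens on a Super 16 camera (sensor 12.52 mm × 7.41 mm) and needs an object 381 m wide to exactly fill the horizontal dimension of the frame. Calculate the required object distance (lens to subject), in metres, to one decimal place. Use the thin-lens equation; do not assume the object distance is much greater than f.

1947.7 m

W: 381 m = 381000 mm.
Magnification m = w/W = dᵢ/dₒ; combined with 1/f = 1/dₒ + 1/dᵢ this gives dₒ = f·(1 + W/w).
dₒ = 64 mm × (1 + 381000/12.52) = 64 × 30432.3099 ≈ 1947667.834 mm = 1947.67 m.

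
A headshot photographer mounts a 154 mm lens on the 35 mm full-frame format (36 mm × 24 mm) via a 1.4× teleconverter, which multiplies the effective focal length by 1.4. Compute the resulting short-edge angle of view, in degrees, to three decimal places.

6.371°

Effective focal length f = 154 × 1.4 = 215.6 mm.
α = 2·arctan(24 / (2 × 215.6)) = 2·arctan(0.05566) ≈ 6.3714°.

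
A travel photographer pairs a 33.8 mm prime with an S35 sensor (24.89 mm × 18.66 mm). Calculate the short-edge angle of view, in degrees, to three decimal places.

30.863°

Angle of view α = 2·arctan(h/2f) with h = 18.66 mm and f = 33.8 mm.
h/2f = 0.27604; arctan(0.27604) ≈ 15.4314°, so α ≈ 30.8628°.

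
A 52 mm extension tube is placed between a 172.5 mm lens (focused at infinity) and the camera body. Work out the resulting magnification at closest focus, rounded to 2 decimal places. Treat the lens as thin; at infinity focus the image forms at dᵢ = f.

The tube moves the image plane from f to f + e, so dᵢ = 172.5 + 52 = 224.5 mm. Focus is achieved when 1/f = 1/dₒ + 1/dᵢ, giving dₒ = 1/(1/f − 1/(f+e)).
Magnification m = dᵢ/dₒ = (f+e)·(1/f − 1/(f+e)) = e/f = 52/172.5 ≈ 0.3014.

0.30×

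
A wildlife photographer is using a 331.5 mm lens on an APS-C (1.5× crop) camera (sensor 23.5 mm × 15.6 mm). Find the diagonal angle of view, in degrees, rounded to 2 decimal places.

4.87°

Sensor diagonal = √(23.5² + 15.6²) = √795.6100 ≈ 28.2066 mm.
Angle of view α = 2·arctan(d/2f) with d = 28.2066 mm and f = 331.5 mm.
d/2f = 0.04254; arctan(0.04254) ≈ 2.4361°, so α ≈ 4.8722°.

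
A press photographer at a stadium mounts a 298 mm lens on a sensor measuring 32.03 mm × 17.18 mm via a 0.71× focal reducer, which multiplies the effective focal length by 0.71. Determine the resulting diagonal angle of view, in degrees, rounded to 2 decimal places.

9.82°

Effective focal length f = 298 × 0.71 = 211.58 mm.
Sensor diagonal = √(32.03² + 17.18²) = √1321.0733 ≈ 36.3466 mm.
α = 2·arctan(36.347 / (2 × 211.58)) = 2·arctan(0.08589) ≈ 9.8185°.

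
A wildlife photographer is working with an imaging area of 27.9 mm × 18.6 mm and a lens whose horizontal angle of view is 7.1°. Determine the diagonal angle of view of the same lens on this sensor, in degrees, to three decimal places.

From the horizontal AOV: f = 27.9 / (2·tan(3.55°)) = 27.9 / 0.12408 ≈ 224.8600 mm.
Sensor diagonal = √(27.9² + 18.6²) = √1124.3700 ≈ 33.5316 mm.
Diagonal AOV = 2·arctan(33.5316 / (2 × 224.8600)) = 2·arctan(0.07456) ≈ 8.5283°.

8.528°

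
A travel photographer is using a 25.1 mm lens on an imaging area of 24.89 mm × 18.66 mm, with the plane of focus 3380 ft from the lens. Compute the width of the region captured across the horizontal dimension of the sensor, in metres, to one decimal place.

1021.6 m

dₒ: 3380 ft × 304.8 mm/ft = 1030223.97 mm.
Similar triangles through the lens centre give W/dₒ = w/dᵢ; with 1/f = 1/dₒ + 1/dᵢ this gives W = w·(dₒ − f)/f.
W = 24.89 mm × (1.03022e+06 − 25.1) / 25.1 = 24.89 × 41043.7796 ≈ 1021579.673 mm = 1021.58 m.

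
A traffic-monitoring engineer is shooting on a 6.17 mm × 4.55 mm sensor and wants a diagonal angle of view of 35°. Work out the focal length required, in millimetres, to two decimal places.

12.16 mm

Sensor diagonal = √(6.17² + 4.55²) = √58.7714 ≈ 7.6663 mm.
From α = 2·arctan(d/2f) we get f = d / (2·tan(α/2)).
With d = 7.6663 mm and α/2 = 17.5°, tan(α/2) ≈ 0.31530, so f ≈ 7.6663 / 0.63060 ≈ 12.1571 mm.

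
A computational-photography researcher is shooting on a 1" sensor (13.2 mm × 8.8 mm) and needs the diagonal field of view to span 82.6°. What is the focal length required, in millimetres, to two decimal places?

9.03 mm

Sensor diagonal = √(13.2² + 8.8²) = √251.6800 ≈ 15.8644 mm.
From α = 2·arctan(d/2f) we get f = d / (2·tan(α/2)).
With d = 15.8644 mm and α/2 = 41.3°, tan(α/2) ≈ 0.87852, so f ≈ 15.8644 / 1.75704 ≈ 9.0290 mm.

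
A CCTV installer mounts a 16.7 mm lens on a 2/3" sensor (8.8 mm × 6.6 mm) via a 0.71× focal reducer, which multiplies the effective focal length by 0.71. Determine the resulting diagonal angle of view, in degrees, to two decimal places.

49.77°

Effective focal length f = 16.7 × 0.71 = 11.857 mm.
Sensor diagonal = √(8.8² + 6.6²) = √121.0000 ≈ 11.0000 mm.
α = 2·arctan(11.000 / (2 × 11.857)) = 2·arctan(0.46386) ≈ 49.7695°.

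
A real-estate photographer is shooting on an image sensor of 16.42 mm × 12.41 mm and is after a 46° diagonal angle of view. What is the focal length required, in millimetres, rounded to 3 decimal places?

24.244 mm

Sensor diagonal = √(16.42² + 12.41²) = √423.6245 ≈ 20.5821 mm.
From α = 2·arctan(d/2f) we get f = d / (2·tan(α/2)).
With d = 20.5821 mm and α/2 = 23°, tan(α/2) ≈ 0.42447, so f ≈ 20.5821 / 0.84895 ≈ 24.2442 mm.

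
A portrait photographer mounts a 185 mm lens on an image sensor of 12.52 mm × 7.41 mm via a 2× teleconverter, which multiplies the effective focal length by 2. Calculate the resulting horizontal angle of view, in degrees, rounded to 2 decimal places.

Effective focal length f = 185 × 2 = 370 mm.
α = 2·arctan(12.52 / (2 × 370)) = 2·arctan(0.01692) ≈ 1.9386°.

1.94°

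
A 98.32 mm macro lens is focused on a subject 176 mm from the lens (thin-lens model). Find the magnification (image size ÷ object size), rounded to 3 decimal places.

1.266×

Thin lens: 1/f = 1/dₒ + 1/dᵢ → 1/dᵢ = 1/98.32 − 1/176 = 0.0044891 mm⁻¹, so dᵢ ≈ 222.7642 mm.
Magnification m = dᵢ/dₒ = 222.7642/176 ≈ 1.26571.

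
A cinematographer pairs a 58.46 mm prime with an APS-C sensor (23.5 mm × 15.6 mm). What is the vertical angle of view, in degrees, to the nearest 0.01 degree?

15.20°

Angle of view α = 2·arctan(h/2f) with h = 15.6 mm and f = 58.46 mm.
h/2f = 0.13342; arctan(0.13342) ≈ 7.5998°, so α ≈ 15.1996°.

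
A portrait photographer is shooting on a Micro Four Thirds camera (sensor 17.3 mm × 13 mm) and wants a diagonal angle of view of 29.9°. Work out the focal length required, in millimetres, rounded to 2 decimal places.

Sensor diagonal = √(17.3² + 13²) = √468.2900 ≈ 21.6400 mm.
From α = 2·arctan(d/2f) we get f = d / (2·tan(α/2)).
With d = 21.6400 mm and α/2 = 14.95°, tan(α/2) ≈ 0.26701, so f ≈ 21.6400 / 0.53403 ≈ 40.5222 mm.

40.52 mm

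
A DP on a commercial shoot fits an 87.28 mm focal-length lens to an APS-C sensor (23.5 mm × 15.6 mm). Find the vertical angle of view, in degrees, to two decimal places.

10.21°

Angle of view α = 2·arctan(h/2f) with h = 15.6 mm and f = 87.28 mm.
h/2f = 0.08937; arctan(0.08937) ≈ 5.1068°, so α ≈ 10.2136°.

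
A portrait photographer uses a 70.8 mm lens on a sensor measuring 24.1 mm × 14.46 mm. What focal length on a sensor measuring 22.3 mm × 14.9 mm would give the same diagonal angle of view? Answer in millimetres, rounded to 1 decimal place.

Sensor diagonal = √(24.1² + 14.46²) = √789.9016 ≈ 28.1052 mm.
Sensor diagonal = √(22.3² + 14.9²) = √719.3000 ≈ 26.8198 mm.
Equal angle of view means equal diagonal/f ratio, so f₂ = f₁ · (diagonal₂/diagonal₁) = 70.8 × 26.8198/28.1052.
f₂ = 70.8 × 0.95426 ≈ 67.562 mm.

67.6 mm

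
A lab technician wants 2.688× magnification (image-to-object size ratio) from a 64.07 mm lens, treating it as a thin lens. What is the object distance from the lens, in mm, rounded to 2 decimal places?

With m = dᵢ/dₒ and 1/f = 1/dₒ + 1/dᵢ, substituting dᵢ = m·dₒ gives 1/f = (1 + 1/m)/dₒ, hence dₒ = f·(1 + 1/m).
dₒ = 64.07 × (1 + 1/2.688) = 64.07 × 1.37202 ≈ 87.906 mm.

87.91 mm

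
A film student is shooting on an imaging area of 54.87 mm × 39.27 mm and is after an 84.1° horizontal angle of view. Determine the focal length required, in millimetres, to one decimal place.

From α = 2·arctan(w/2f) we get f = w / (2·tan(α/2)).
With w = 54.87 mm and α/2 = 42.05°, tan(α/2) ≈ 0.90199, so f ≈ 54.87 / 1.80397 ≈ 30.4162 mm.

30.4 mm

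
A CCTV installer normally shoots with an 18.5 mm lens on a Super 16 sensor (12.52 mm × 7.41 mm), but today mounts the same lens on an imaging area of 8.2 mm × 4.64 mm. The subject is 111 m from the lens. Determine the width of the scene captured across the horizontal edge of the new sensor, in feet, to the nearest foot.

The focal length stays 18.5 mm; the relevant sensor dimension is now w = 8.2 mm. Object distance dₒ = 111 m = 111000 mm.
Thin-lens field width W = w·(dₒ − f)/f = 8.2 × (111000 − 18.5)/18.5 ≈ 49191.800 mm = 49191.800/304.8 ft = 161.39 ft.

161 ft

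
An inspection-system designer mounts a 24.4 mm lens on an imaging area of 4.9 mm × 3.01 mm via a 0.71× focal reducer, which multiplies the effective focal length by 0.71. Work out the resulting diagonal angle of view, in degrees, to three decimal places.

18.847°

Effective focal length f = 24.4 × 0.71 = 17.324 mm.
Sensor diagonal = √(4.9² + 3.01²) = √33.0701 ≈ 5.7507 mm.
α = 2·arctan(5.751 / (2 × 17.324)) = 2·arctan(0.16597) ≈ 18.8474°.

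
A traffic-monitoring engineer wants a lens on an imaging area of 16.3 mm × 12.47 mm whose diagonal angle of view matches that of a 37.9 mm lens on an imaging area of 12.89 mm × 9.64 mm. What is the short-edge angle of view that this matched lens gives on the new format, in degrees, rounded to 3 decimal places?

14.704°

Sensor diagonal = √(12.89² + 9.64²) = √259.0817 ≈ 16.0960 mm.
Sensor diagonal = √(16.3² + 12.47²) = √421.1909 ≈ 20.5229 mm.
Equal diagonal AOV ⇒ f₂ = f₁ · 20.5229/16.0960 = 37.9 × 1.27503 ≈ 48.3237 mm.
Short-edge AOV on the new format = 2·arctan(12.47 / (2 × 48.3237)) = 2·arctan(0.12903) ≈ 14.7040°.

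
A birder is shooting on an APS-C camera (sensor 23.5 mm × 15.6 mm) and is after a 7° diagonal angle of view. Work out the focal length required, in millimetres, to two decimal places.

230.59 mm

Sensor diagonal = √(23.5² + 15.6²) = √795.6100 ≈ 28.2066 mm.
From α = 2·arctan(d/2f) we get f = d / (2·tan(α/2)).
With d = 28.2066 mm and α/2 = 3.5°, tan(α/2) ≈ 0.06116, so f ≈ 28.2066 / 0.12233 ≈ 230.5866 mm.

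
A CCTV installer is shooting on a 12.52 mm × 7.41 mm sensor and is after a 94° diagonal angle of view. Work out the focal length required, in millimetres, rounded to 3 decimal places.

6.783 mm

Sensor diagonal = √(12.52² + 7.41²) = √211.6585 ≈ 14.5485 mm.
From α = 2·arctan(d/2f) we get f = d / (2·tan(α/2)).
With d = 14.5485 mm and α/2 = 47°, tan(α/2) ≈ 1.07237, so f ≈ 14.5485 / 2.14474 ≈ 6.7833 mm.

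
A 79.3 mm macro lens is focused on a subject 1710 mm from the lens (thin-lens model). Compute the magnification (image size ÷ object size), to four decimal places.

Thin lens: 1/f = 1/dₒ + 1/dᵢ → 1/dᵢ = 1/79.3 − 1/1710 = 0.0120255 mm⁻¹, so dᵢ ≈ 83.1563 mm.
Magnification m = dᵢ/dₒ = 83.1563/1710 ≈ 0.04863.

0.0486×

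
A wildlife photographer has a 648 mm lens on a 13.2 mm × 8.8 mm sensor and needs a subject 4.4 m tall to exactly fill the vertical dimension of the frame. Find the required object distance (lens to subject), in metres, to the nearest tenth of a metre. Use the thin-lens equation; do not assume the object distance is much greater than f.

W: 4.4 m = 4400 mm.
Magnification m = h/W = dᵢ/dₒ; combined with 1/f = 1/dₒ + 1/dᵢ this gives dₒ = f·(1 + W/h).
dₒ = 648 mm × (1 + 4400/8.8) = 648 × 501.0000 ≈ 324648.000 mm = 324.648 m.

324.6 m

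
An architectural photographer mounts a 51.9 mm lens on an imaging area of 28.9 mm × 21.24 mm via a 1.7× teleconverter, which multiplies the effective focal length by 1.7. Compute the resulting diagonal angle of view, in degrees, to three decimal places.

22.978°

Effective focal length f = 51.9 × 1.7 = 88.23 mm.
Sensor diagonal = √(28.9² + 21.24²) = √1286.3476 ≈ 35.8657 mm.
α = 2·arctan(35.866 / (2 × 88.23)) = 2·arctan(0.20325) ≈ 22.9779°.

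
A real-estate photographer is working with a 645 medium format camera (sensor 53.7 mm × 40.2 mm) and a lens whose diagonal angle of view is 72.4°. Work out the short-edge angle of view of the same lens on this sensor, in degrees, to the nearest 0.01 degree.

47.37°

Sensor diagonal = √(53.7² + 40.2²) = √4499.7300 ≈ 67.0800 mm.
From the diagonal AOV: f = 67.0800 / (2·tan(36.2°)) = 67.0800 / 1.46378 ≈ 45.8266 mm.
Short-edge AOV = 2·arctan(40.2 / (2 × 45.8266)) = 2·arctan(0.43861) ≈ 47.3654°.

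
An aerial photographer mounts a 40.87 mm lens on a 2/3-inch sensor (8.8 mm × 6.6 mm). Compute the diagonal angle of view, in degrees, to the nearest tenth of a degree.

15.3°

Sensor diagonal = √(8.8² + 6.6²) = √121.0000 ≈ 11.0000 mm.
Angle of view α = 2·arctan(d/2f) with d = 11.0000 mm and f = 40.87 mm.
d/2f = 0.13457; arctan(0.13457) ≈ 7.6644°, so α ≈ 15.3288°.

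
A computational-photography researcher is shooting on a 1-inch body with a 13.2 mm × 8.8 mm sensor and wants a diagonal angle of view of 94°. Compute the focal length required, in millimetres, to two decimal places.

7.40 mm

Sensor diagonal = √(13.2² + 8.8²) = √251.6800 ≈ 15.8644 mm.
From α = 2·arctan(d/2f) we get f = d / (2·tan(α/2)).
With d = 15.8644 mm and α/2 = 47°, tan(α/2) ≈ 1.07237, so f ≈ 15.8644 / 2.14474 ≈ 7.3969 mm.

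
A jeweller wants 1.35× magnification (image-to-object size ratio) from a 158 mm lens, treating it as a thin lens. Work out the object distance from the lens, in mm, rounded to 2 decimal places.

275.04 mm

With m = dᵢ/dₒ and 1/f = 1/dₒ + 1/dᵢ, substituting dᵢ = m·dₒ gives 1/f = (1 + 1/m)/dₒ, hence dₒ = f·(1 + 1/m).
dₒ = 158 × (1 + 1/1.35) = 158 × 1.74074 ≈ 275.037 mm.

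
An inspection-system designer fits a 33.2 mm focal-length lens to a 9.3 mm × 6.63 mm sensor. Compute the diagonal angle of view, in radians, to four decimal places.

0.3407 rad

Sensor diagonal = √(9.3² + 6.63²) = √130.4469 ≈ 11.4213 mm.
Angle of view α = 2·arctan(d/2f) with d = 11.4213 mm and f = 33.2 mm.
d/2f = 0.17201; arctan(0.17201) ≈ 0.1703 rad, so α ≈ 0.3407 rad.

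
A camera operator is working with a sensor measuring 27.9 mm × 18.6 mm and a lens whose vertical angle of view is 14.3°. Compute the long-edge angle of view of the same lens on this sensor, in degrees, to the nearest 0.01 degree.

From the vertical AOV: f = 18.6 / (2·tan(7.15°)) = 18.6 / 0.25089 ≈ 74.1373 mm.
Long-edge AOV = 2·arctan(27.9 / (2 × 74.1373)) = 2·arctan(0.18816) ≈ 21.3128°.

21.31°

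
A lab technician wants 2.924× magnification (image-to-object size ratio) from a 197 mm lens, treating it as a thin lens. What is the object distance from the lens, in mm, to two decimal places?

With m = dᵢ/dₒ and 1/f = 1/dₒ + 1/dᵢ, substituting dᵢ = m·dₒ gives 1/f = (1 + 1/m)/dₒ, hence dₒ = f·(1 + 1/m).
dₒ = 197 × (1 + 1/2.924) = 197 × 1.34200 ≈ 264.373 mm.

264.37 mm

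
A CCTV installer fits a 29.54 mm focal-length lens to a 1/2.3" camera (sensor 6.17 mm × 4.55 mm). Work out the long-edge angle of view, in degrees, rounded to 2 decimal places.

11.92°

Angle of view α = 2·arctan(w/2f) with w = 6.17 mm and f = 29.54 mm.
w/2f = 0.10443; arctan(0.10443) ≈ 5.9621°, so α ≈ 11.9241°.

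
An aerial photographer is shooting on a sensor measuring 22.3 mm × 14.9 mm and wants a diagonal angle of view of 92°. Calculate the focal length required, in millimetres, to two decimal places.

Sensor diagonal = √(22.3² + 14.9²) = √719.3000 ≈ 26.8198 mm.
From α = 2·arctan(d/2f) we get f = d / (2·tan(α/2)).
With d = 26.8198 mm and α/2 = 46°, tan(α/2) ≈ 1.03553, so f ≈ 26.8198 / 2.07106 ≈ 12.9498 mm.

12.95 mm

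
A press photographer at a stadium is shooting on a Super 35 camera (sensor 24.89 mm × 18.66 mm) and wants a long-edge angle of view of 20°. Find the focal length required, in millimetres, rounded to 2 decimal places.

From α = 2·arctan(w/2f) we get f = w / (2·tan(α/2)).
With w = 24.89 mm and α/2 = 10°, tan(α/2) ≈ 0.17633, so f ≈ 24.89 / 0.35265 ≈ 70.5791 mm.

70.58 mm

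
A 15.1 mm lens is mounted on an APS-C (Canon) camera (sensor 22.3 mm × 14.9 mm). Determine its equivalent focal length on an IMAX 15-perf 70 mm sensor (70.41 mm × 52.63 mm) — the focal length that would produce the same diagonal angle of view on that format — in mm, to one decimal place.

Sensor diagonal = √(22.3² + 14.9²) = √719.3000 ≈ 26.8198 mm.
Sensor diagonal = √(70.41² + 52.63²) = √7727.4850 ≈ 87.9061 mm.
Equal angle of view means equal diagonal/f ratio, so f₂ = f₁ · (diagonal₂/diagonal₁) = 15.1 × 87.9061/26.8198.
f₂ = 15.1 × 3.27766 ≈ 49.493 mm.

49.5 mm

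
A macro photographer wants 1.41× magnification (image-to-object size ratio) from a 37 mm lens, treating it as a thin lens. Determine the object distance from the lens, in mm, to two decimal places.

With m = dᵢ/dₒ and 1/f = 1/dₒ + 1/dᵢ, substituting dᵢ = m·dₒ gives 1/f = (1 + 1/m)/dₒ, hence dₒ = f·(1 + 1/m).
dₒ = 37 × (1 + 1/1.41) = 37 × 1.70922 ≈ 63.241 mm.

63.24 mm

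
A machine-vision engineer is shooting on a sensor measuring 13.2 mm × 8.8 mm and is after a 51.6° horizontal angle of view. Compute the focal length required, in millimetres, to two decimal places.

13.65 mm

From α = 2·arctan(w/2f) we get f = w / (2·tan(α/2)).
With w = 13.2 mm and α/2 = 25.8°, tan(α/2) ≈ 0.48342, so f ≈ 13.2 / 0.96684 ≈ 13.6528 mm.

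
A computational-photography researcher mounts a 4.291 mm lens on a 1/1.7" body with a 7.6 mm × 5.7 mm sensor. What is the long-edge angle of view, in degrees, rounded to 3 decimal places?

Angle of view α = 2·arctan(w/2f) with w = 7.6 mm and f = 4.291 mm.
w/2f = 0.88557; arctan(0.88557) ≈ 41.5273°, so α ≈ 83.0546°.

83.055°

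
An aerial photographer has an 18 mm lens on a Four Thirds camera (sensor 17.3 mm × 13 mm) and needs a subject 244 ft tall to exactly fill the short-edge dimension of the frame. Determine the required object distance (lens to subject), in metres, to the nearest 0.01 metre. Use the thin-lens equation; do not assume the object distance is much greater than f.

W: 244 ft × 304.8 mm/ft = 74371.20 mm.
Magnification m = h/W = dᵢ/dₒ; combined with 1/f = 1/dₒ + 1/dᵢ this gives dₒ = f·(1 + W/h).
dₒ = 18 mm × (1 + 74371.2/13) = 18 × 5721.8614 ≈ 102993.504 mm = 102.994 m.

102.99 m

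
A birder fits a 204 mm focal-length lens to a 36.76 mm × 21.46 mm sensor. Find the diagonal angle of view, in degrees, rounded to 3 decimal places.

11.912°

Sensor diagonal = √(36.76² + 21.46²) = √1811.8292 ≈ 42.5656 mm.
Angle of view α = 2·arctan(d/2f) with d = 42.5656 mm and f = 204 mm.
d/2f = 0.10433; arctan(0.10433) ≈ 5.9560°, so α ≈ 11.9119°.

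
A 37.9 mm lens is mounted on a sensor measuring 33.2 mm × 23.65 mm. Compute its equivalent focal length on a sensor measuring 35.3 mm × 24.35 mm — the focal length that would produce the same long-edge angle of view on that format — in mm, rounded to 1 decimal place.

40.3 mm

Equal angle of view means equal width/f ratio, so f₂ = f₁ · (width₂/width₁) = 37.9 × 35.3/33.2.
f₂ = 37.9 × 1.06325 ≈ 40.297 mm.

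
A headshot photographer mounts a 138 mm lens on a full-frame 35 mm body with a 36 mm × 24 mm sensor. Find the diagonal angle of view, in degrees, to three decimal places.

Sensor diagonal = √(36² + 24²) = √1872.0000 ≈ 43.2666 mm.
Angle of view α = 2·arctan(d/2f) with d = 43.2666 mm and f = 138 mm.
d/2f = 0.15676; arctan(0.15676) ≈ 8.9094°, so α ≈ 17.8187°.

17.819°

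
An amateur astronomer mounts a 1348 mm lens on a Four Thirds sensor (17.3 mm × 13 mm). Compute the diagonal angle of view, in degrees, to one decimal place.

0.9°

Sensor diagonal = √(17.3² + 13²) = √468.2900 ≈ 21.6400 mm.
Angle of view α = 2·arctan(d/2f) with d = 21.6400 mm and f = 1348 mm.
d/2f = 0.00803; arctan(0.00803) ≈ 0.4599°, so α ≈ 0.9198°.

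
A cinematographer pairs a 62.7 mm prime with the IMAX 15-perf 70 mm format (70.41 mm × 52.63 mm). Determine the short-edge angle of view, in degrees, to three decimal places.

45.535°

Angle of view α = 2·arctan(h/2f) with h = 52.63 mm and f = 62.7 mm.
h/2f = 0.41970; arctan(0.41970) ≈ 22.7676°, so α ≈ 45.5353°.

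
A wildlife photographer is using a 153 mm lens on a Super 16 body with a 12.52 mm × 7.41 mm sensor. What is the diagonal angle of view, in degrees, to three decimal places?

Sensor diagonal = √(12.52² + 7.41²) = √211.6585 ≈ 14.5485 mm.
Angle of view α = 2·arctan(d/2f) with d = 14.5485 mm and f = 153 mm.
d/2f = 0.04754; arctan(0.04754) ≈ 2.7220°, so α ≈ 5.4441°.

5.444°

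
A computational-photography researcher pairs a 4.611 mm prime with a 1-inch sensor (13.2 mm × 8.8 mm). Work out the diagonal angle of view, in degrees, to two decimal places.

119.66°

Sensor diagonal = √(13.2² + 8.8²) = √251.6800 ≈ 15.8644 mm.
Angle of view α = 2·arctan(d/2f) with d = 15.8644 mm and f = 4.611 mm.
d/2f = 1.72028; arctan(1.72028) ≈ 59.8305°, so α ≈ 119.6611°.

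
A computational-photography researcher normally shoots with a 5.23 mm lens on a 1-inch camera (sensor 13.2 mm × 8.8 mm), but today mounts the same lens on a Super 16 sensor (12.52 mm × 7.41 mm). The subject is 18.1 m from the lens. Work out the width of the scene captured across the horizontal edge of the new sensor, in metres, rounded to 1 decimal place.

The focal length stays 5.23 mm; the relevant sensor dimension is now w = 12.52 mm. Object distance dₒ = 18.1 m = 18100 mm.
Thin-lens field width W = w·(dₒ − f)/f = 12.52 × (18100 − 5.23)/5.23 ≈ 43316.734 mm = 43.3167 m.

43.3 m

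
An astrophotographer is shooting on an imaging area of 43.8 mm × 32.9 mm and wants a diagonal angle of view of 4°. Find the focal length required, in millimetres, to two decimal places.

Sensor diagonal = √(43.8² + 32.9²) = √3000.8500 ≈ 54.7800 mm.
From α = 2·arctan(d/2f) we get f = d / (2·tan(α/2)).
With d = 54.7800 mm and α/2 = 2°, tan(α/2) ≈ 0.03492, so f ≈ 54.7800 / 0.06984 ≈ 784.3472 mm.

784.35 mm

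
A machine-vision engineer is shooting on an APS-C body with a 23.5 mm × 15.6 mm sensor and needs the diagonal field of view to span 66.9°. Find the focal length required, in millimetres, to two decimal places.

Sensor diagonal = √(23.5² + 15.6²) = √795.6100 ≈ 28.2066 mm.
From α = 2·arctan(d/2f) we get f = d / (2·tan(α/2)).
With d = 28.2066 mm and α/2 = 33.45°, tan(α/2) ≈ 0.66063, so f ≈ 28.2066 / 1.32126 ≈ 21.3482 mm.

21.35 mm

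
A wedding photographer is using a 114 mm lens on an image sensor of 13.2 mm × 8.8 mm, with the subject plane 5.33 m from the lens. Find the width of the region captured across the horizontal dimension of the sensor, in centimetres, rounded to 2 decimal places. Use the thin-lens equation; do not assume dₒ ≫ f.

60.40 cm

dₒ: 5.33 m = 5330 mm.
Similar triangles through the lens centre give W/dₒ = w/dᵢ; with 1/f = 1/dₒ + 1/dᵢ this gives W = w·(dₒ − f)/f.
W = 13.2 mm × (5330 − 114) / 114 = 13.2 × 45.7544 ≈ 603.958 mm = 60.3958 cm.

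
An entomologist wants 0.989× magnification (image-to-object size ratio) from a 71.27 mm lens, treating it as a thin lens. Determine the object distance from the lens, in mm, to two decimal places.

With m = dᵢ/dₒ and 1/f = 1/dₒ + 1/dᵢ, substituting dᵢ = m·dₒ gives 1/f = (1 + 1/m)/dₒ, hence dₒ = f·(1 + 1/m).
dₒ = 71.27 × (1 + 1/0.989) = 71.27 × 2.01112 ≈ 143.333 mm.

143.33 mm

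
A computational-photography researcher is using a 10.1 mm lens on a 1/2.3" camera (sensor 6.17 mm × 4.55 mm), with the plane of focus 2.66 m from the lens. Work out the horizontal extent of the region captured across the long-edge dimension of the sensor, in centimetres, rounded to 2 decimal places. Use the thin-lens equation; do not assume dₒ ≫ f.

161.88 cm

dₒ: 2.66 m = 2660 mm.
Similar triangles through the lens centre give W/dₒ = w/dᵢ; with 1/f = 1/dₒ + 1/dᵢ this gives W = w·(dₒ − f)/f.
W = 6.17 mm × (2660 − 10.1) / 10.1 = 6.17 × 262.3663 ≈ 1618.800 mm = 161.88 cm.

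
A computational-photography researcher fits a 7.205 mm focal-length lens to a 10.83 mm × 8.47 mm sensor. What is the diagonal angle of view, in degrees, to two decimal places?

87.31°

Sensor diagonal = √(10.83² + 8.47²) = √189.0298 ≈ 13.7488 mm.
Angle of view α = 2·arctan(d/2f) with d = 13.7488 mm and f = 7.205 mm.
d/2f = 0.95412; arctan(0.95412) ≈ 43.6549°, so α ≈ 87.3098°.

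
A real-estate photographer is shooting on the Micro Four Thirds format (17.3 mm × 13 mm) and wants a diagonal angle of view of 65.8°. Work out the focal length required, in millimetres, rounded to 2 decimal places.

16.73 mm

Sensor diagonal = √(17.3² + 13²) = √468.2900 ≈ 21.6400 mm.
From α = 2·arctan(d/2f) we get f = d / (2·tan(α/2)).
With d = 21.6400 mm and α/2 = 32.9°, tan(α/2) ≈ 0.64693, so f ≈ 21.6400 / 1.29386 ≈ 16.7252 mm.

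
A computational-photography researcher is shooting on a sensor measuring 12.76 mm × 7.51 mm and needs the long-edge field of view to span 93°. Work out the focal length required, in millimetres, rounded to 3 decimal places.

6.054 mm

From α = 2·arctan(w/2f) we get f = w / (2·tan(α/2)).
With w = 12.76 mm and α/2 = 46.5°, tan(α/2) ≈ 1.05378, so f ≈ 12.76 / 2.10756 ≈ 6.0544 mm.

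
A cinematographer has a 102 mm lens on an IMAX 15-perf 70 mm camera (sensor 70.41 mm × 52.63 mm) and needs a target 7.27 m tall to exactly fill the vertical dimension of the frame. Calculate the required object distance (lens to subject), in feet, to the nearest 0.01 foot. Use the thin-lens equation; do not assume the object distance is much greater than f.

46.56 ft

W: 7.27 m = 7270 mm.
Magnification m = h/W = dᵢ/dₒ; combined with 1/f = 1/dₒ + 1/dᵢ this gives dₒ = f·(1 + W/h).
dₒ = 102 mm × (1 + 7270/52.63) = 102 × 139.1341 ≈ 14191.683 mm = 14191.683/304.8 ft = 46.5606 ft.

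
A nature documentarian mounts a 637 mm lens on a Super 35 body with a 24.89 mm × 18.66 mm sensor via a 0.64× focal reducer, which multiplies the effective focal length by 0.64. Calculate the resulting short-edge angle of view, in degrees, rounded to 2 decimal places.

2.62°

Effective focal length f = 637 × 0.64 = 407.68 mm.
α = 2·arctan(18.66 / (2 × 407.68)) = 2·arctan(0.02289) ≈ 2.6220°.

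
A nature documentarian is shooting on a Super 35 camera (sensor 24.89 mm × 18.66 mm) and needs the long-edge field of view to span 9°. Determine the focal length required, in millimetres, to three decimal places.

From α = 2·arctan(w/2f) we get f = w / (2·tan(α/2)).
With w = 24.89 mm and α/2 = 4.5°, tan(α/2) ≈ 0.07870, so f ≈ 24.89 / 0.15740 ≈ 158.1287 mm.

158.129 mm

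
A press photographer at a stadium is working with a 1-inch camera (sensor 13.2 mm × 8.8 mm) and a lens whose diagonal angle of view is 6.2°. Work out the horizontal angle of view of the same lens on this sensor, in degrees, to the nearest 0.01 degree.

Sensor diagonal = √(13.2² + 8.8²) = √251.6800 ≈ 15.8644 mm.
From the diagonal AOV: f = 15.8644 / (2·tan(3.1°)) = 15.8644 / 0.10832 ≈ 146.4641 mm.
Horizontal AOV = 2·arctan(13.2 / (2 × 146.4641)) = 2·arctan(0.04506) ≈ 5.1603°.

5.16°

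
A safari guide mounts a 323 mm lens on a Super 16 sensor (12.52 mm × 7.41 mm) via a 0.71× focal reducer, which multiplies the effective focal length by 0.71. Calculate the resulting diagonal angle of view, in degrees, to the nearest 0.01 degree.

Effective focal length f = 323 × 0.71 = 229.33 mm.
Sensor diagonal = √(12.52² + 7.41²) = √211.6585 ≈ 14.5485 mm.
α = 2·arctan(14.548 / (2 × 229.33)) = 2·arctan(0.03172) ≈ 3.6336°.

3.63°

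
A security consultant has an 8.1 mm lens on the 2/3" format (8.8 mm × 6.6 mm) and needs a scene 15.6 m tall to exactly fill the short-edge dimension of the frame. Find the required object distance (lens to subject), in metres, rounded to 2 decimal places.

19.15 m

W: 15.6 m = 15600 mm.
Magnification m = h/W = dᵢ/dₒ; combined with 1/f = 1/dₒ + 1/dᵢ this gives dₒ = f·(1 + W/h).
dₒ = 8.1 mm × (1 + 15600/6.6) = 8.1 × 2364.6364 ≈ 19153.555 mm = 19.1536 m.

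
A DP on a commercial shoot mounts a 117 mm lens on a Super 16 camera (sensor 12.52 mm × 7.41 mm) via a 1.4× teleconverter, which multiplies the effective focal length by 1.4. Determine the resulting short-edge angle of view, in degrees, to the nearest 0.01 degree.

Effective focal length f = 117 × 1.4 = 163.8 mm.
α = 2·arctan(7.41 / (2 × 163.8)) = 2·arctan(0.02262) ≈ 2.5915°.

2.59°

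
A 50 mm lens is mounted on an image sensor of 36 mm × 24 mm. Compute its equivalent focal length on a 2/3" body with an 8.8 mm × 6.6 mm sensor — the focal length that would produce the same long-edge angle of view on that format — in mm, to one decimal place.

Equal angle of view means equal width/f ratio, so f₂ = f₁ · (width₂/width₁) = 50 × 8.8/36.
f₂ = 50 × 0.24444 ≈ 12.222 mm.

12.2 mm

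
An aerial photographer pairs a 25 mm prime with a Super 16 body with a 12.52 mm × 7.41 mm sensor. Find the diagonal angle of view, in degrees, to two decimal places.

Sensor diagonal = √(12.52² + 7.41²) = √211.6585 ≈ 14.5485 mm.
Angle of view α = 2·arctan(d/2f) with d = 14.5485 mm and f = 25 mm.
d/2f = 0.29097; arctan(0.29097) ≈ 16.2234°, so α ≈ 32.4468°.

32.45°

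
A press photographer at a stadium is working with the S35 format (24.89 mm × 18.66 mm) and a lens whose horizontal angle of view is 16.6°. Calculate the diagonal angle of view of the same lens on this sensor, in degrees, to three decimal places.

From the horizontal AOV: f = 24.89 / (2·tan(8.3°)) = 24.89 / 0.29177 ≈ 85.3074 mm.
Sensor diagonal = √(24.89² + 18.66²) = √967.7077 ≈ 31.1080 mm.
Diagonal AOV = 2·arctan(31.1080 / (2 × 85.3074)) = 2·arctan(0.18233) ≈ 20.6663°.

20.666°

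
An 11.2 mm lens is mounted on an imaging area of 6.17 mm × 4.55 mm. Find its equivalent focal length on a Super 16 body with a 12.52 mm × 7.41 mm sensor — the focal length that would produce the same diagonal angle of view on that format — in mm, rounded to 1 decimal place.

Sensor diagonal = √(6.17² + 4.55²) = √58.7714 ≈ 7.6663 mm.
Sensor diagonal = √(12.52² + 7.41²) = √211.6585 ≈ 14.5485 mm.
Equal angle of view means equal diagonal/f ratio, so f₂ = f₁ · (diagonal₂/diagonal₁) = 11.2 × 14.5485/7.6663.
f₂ = 11.2 × 1.89773 ≈ 21.255 mm.

21.3 mm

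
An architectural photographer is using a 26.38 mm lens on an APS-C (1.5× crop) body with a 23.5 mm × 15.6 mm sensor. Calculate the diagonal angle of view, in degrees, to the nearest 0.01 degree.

56.26°

Sensor diagonal = √(23.5² + 15.6²) = √795.6100 ≈ 28.2066 mm.
Angle of view α = 2·arctan(d/2f) with d = 28.2066 mm and f = 26.38 mm.
d/2f = 0.53462; arctan(0.53462) ≈ 28.1299°, so α ≈ 56.2597°.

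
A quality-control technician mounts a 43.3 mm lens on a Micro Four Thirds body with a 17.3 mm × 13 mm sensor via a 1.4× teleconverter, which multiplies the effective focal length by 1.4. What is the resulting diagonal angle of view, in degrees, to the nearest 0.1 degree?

Effective focal length f = 43.3 × 1.4 = 60.62 mm.
Sensor diagonal = √(17.3² + 13²) = √468.2900 ≈ 21.6400 mm.
α = 2·arctan(21.640 / (2 × 60.62)) = 2·arctan(0.17849) ≈ 20.2402°.

20.2°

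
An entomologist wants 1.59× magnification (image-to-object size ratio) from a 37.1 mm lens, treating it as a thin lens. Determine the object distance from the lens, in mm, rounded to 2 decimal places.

With m = dᵢ/dₒ and 1/f = 1/dₒ + 1/dᵢ, substituting dᵢ = m·dₒ gives 1/f = (1 + 1/m)/dₒ, hence dₒ = f·(1 + 1/m).
dₒ = 37.1 × (1 + 1/1.59) = 37.1 × 1.62893 ≈ 60.433 mm.

60.43 mm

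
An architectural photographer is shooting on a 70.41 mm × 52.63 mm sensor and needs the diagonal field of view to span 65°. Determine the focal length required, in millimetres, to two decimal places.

68.99 mm

Sensor diagonal = √(70.41² + 52.63²) = √7727.4850 ≈ 87.9061 mm.
From α = 2·arctan(d/2f) we get f = d / (2·tan(α/2)).
With d = 87.9061 mm and α/2 = 32.5°, tan(α/2) ≈ 0.63707, so f ≈ 87.9061 / 1.27414 ≈ 68.9925 mm.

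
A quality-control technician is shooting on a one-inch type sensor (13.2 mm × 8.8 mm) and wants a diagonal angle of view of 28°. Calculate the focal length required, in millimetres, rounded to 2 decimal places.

Sensor diagonal = √(13.2² + 8.8²) = √251.6800 ≈ 15.8644 mm.
From α = 2·arctan(d/2f) we get f = d / (2·tan(α/2)).
With d = 15.8644 mm and α/2 = 14°, tan(α/2) ≈ 0.24933, so f ≈ 15.8644 / 0.49866 ≈ 31.8144 mm.

31.81 mm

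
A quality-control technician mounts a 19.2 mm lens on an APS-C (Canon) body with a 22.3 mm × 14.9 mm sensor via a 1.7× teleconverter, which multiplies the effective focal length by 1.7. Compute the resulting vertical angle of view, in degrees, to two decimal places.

Effective focal length f = 19.2 × 1.7 = 32.64 mm.
α = 2·arctan(14.9 / (2 × 32.64)) = 2·arctan(0.22825) ≈ 25.7147°.

25.71°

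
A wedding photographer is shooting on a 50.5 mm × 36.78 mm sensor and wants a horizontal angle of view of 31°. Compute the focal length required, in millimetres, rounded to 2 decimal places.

91.05 mm

From α = 2·arctan(w/2f) we get f = w / (2·tan(α/2)).
With w = 50.5 mm and α/2 = 15.5°, tan(α/2) ≈ 0.27732, so f ≈ 50.5 / 0.55465 ≈ 91.0486 mm.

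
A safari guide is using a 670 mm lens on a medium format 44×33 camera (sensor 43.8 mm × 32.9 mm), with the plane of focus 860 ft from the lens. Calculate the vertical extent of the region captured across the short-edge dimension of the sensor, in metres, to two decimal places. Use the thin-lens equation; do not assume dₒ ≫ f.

dₒ: 860 ft × 304.8 mm/ft = 262127.99 mm.
Similar triangles through the lens centre give W/dₒ = h/dᵢ; with 1/f = 1/dₒ + 1/dᵢ this gives W = h·(dₒ − f)/f.
W = 32.9 mm × (262128 − 670) / 670 = 32.9 × 390.2358 ≈ 12838.758 mm = 12.8388 m.

12.84 m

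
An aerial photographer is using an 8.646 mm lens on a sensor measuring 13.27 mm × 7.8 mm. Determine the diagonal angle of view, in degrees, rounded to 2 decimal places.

Sensor diagonal = √(13.27² + 7.8²) = √236.9329 ≈ 15.3926 mm.
Angle of view α = 2·arctan(d/2f) with d = 15.3926 mm and f = 8.646 mm.
d/2f = 0.89016; arctan(0.89016) ≈ 41.6742°, so α ≈ 83.3483°.

83.35°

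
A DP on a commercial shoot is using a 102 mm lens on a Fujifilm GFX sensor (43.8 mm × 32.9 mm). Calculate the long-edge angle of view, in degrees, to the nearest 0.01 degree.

Angle of view α = 2·arctan(w/2f) with w = 43.8 mm and f = 102 mm.
w/2f = 0.21471; arctan(0.21471) ≈ 12.1178°, so α ≈ 24.2355°.

24.24°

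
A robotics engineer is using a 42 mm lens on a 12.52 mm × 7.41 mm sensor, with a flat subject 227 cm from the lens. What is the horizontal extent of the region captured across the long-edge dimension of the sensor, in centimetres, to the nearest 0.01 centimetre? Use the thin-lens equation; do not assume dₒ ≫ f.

dₒ: 227 cm = 2270 mm.
Similar triangles through the lens centre give W/dₒ = w/dᵢ; with 1/f = 1/dₒ + 1/dᵢ this gives W = w·(dₒ − f)/f.
W = 12.52 mm × (2270 − 42) / 42 = 12.52 × 53.0476 ≈ 664.156 mm = 66.4156 cm.

66.42 cm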